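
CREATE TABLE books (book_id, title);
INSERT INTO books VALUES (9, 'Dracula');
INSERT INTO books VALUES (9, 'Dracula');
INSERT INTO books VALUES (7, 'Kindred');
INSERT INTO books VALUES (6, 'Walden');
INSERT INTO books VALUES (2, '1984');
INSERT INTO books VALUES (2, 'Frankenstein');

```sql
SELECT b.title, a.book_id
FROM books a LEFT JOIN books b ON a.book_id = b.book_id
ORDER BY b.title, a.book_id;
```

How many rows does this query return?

LEFT JOIN keeps every row from `books a`; unmatched rows get NULL for `books b`'s columns.
Matching on a.book_id = b.book_id.
- a (book_id=9) pairs with 2 row(s) of b.
- a (book_id=9) pairs with 2 row(s) of b.
- a (book_id=7) pairs with 1 row(s) of b.
- a (book_id=6) pairs with 1 row(s) of b.
- a (book_id=2) pairs with 2 row(s) of b.
- a (book_id=2) pairs with 2 row(s) of b.
Total: 10 rows.

10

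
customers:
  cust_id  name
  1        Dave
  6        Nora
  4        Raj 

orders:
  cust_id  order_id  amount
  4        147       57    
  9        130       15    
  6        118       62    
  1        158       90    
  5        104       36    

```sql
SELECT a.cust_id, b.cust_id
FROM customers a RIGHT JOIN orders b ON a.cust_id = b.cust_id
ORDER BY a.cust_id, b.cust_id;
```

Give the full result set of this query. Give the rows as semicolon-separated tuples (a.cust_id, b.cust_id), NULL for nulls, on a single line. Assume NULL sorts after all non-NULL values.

(1, 1); (4, 4); (6, 6); (NULL, 5); (NULL, 9)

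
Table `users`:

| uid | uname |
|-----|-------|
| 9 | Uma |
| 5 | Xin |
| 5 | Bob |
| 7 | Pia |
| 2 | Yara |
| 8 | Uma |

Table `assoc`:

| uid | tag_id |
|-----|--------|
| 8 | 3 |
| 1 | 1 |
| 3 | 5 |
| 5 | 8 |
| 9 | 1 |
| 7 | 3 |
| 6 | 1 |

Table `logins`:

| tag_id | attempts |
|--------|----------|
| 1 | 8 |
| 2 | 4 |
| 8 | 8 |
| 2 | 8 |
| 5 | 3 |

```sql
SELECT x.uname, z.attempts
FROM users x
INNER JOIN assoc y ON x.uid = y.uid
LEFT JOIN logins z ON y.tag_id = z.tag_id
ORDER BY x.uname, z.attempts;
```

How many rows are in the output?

Step 1 — x INNER JOIN y on uid → 5 row(s).
Then LEFT JOIN `logins z` on tag_id: each of those 5 rows is kept; rows whose y.tag_id has no match in z get NULL for z's columns.
Result: 5 row(s).

5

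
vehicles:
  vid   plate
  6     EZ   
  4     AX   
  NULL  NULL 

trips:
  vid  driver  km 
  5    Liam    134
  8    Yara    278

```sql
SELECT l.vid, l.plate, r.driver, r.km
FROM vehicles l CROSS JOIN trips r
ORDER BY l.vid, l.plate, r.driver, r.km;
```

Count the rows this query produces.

6

CROSS JOIN pairs every row of `vehicles` with every row of `trips`: 3 × 2 = 6 rows.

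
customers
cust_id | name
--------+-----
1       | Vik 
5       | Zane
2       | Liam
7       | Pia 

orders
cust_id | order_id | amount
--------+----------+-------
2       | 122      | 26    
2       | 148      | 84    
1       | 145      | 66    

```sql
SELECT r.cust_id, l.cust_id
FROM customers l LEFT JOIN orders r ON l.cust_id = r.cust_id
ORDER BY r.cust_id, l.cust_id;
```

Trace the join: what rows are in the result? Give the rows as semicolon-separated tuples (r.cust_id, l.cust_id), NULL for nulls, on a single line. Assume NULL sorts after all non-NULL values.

LEFT JOIN keeps every row from `customers`; unmatched rows get NULL for `orders`'s columns.
Matching on l.cust_id = r.cust_id.
Matched pairs: 3; unmatched l rows kept: 2.

(1, 1); (2, 2); (2, 2); (NULL, 5); (NULL, 7)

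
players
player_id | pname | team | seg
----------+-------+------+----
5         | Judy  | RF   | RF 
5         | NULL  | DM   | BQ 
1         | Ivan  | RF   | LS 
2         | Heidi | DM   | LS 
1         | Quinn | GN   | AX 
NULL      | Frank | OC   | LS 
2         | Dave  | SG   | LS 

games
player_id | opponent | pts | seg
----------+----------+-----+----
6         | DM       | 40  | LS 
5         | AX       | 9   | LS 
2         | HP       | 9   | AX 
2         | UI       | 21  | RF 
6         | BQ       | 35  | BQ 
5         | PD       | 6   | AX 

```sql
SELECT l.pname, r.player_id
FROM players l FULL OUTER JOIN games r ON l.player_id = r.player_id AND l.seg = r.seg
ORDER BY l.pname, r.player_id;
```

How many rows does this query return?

FULL OUTER JOIN keeps every row from both sides; unmatched rows get NULL for the other side's columns.
Matching on l.player_id = r.player_id AND l.seg = r.seg. A NULL in a compared column never satisfies the condition.
- l row (player_id=5, seg=RF): no match → kept, r columns NULL.
- l row (player_id=5, seg=BQ): no match → kept, r columns NULL.
- l row (player_id=1, seg=LS): no match → kept, r columns NULL.
- l row (player_id=2, seg=LS): no match → kept, r columns NULL.
- l row (player_id=1, seg=AX): no match → kept, r columns NULL.
- l row (player_id=NULL, seg=LS): no match → kept, r columns NULL.
- l row (player_id=2, seg=LS): no match → kept, r columns NULL.
- 6 row(s) from r found no l partner → padded with NULL.
Total: 0 matched + 13 padded = 13 rows.

13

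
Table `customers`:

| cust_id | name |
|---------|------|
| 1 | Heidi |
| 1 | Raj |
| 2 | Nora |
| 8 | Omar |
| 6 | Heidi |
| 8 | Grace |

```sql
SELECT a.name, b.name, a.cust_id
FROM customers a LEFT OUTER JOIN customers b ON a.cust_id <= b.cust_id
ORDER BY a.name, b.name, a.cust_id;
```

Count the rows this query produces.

23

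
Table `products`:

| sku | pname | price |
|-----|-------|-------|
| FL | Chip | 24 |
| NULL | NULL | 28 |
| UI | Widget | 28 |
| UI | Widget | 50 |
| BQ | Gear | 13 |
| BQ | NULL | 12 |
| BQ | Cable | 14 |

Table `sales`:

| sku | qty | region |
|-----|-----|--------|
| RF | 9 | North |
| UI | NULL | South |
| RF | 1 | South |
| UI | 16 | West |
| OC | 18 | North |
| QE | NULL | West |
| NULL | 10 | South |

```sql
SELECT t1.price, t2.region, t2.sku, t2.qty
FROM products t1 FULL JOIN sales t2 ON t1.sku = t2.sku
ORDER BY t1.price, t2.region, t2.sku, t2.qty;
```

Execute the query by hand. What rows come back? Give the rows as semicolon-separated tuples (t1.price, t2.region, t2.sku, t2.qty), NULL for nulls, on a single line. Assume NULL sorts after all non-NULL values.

FULL OUTER JOIN keeps every row from both sides; unmatched rows get NULL for the other side's columns.
Matching on t1.sku = t2.sku. A NULL in a compared column never satisfies the condition.
Matched pairs: 4; unmatched t1 rows kept: 5; unmatched t2 rows kept: 5.

(12, NULL, NULL, NULL); (13, NULL, NULL, NULL); (14, NULL, NULL, NULL); (24, NULL, NULL, NULL); (28, South, UI, NULL); (28, West, UI, 16); (28, NULL, NULL, NULL); (50, South, UI, NULL); (50, West, UI, 16); (NULL, North, OC, 18); (NULL, North, RF, 9); (NULL, South, RF, 1); (NULL, South, NULL, 10); (NULL, West, QE, NULL)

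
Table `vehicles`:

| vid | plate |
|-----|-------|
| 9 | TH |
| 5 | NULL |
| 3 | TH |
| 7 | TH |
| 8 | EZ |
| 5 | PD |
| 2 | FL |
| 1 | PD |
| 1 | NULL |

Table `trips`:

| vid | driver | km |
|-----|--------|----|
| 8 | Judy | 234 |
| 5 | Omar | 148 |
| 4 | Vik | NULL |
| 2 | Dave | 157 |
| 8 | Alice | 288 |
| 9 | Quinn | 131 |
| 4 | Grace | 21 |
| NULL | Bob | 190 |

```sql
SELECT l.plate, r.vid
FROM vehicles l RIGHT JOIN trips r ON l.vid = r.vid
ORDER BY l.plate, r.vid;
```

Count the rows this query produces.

RIGHT JOIN keeps every row from `trips`; unmatched rows get NULL for `vehicles`'s columns.
Matching on l.vid = r.vid. A NULL in a compared column never satisfies the condition.
Matched pairs: 6; unmatched r rows kept: 3.
Total: 6 matched + 3 padded = 9 rows.

9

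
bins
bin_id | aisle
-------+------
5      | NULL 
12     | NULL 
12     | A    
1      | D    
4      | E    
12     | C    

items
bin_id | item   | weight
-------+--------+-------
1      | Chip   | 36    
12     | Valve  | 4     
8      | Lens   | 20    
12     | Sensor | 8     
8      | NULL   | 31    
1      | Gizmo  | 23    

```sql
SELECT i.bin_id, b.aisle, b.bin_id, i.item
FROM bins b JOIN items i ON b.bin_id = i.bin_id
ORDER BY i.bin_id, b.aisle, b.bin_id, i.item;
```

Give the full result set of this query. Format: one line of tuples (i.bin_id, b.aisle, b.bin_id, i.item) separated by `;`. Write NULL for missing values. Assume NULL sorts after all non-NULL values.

(1, D, 1, Chip); (1, D, 1, Gizmo); (12, A, 12, Sensor); (12, A, 12, Valve); (12, C, 12, Sensor); (12, C, 12, Valve); (12, NULL, 12, Sensor); (12, NULL, 12, Valve)

INNER JOIN keeps only pairs where the ON condition holds.
Matching on b.bin_id = i.bin_id.
Matched pairs: 8.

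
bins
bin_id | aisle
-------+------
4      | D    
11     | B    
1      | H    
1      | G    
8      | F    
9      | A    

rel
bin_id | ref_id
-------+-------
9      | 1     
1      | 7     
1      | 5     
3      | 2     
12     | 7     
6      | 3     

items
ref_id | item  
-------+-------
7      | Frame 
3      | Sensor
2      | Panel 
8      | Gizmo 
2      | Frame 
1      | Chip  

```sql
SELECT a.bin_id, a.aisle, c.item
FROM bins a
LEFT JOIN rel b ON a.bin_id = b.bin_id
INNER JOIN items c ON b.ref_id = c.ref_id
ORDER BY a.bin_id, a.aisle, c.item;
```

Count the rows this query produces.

Evaluate left to right. First `bins a LEFT JOIN rel b` on bin_id: 8 row(s).
Then INNER JOIN `items c` on ref_id: keep only rows whose b.ref_id appears in c.
Result: 3 row(s).

3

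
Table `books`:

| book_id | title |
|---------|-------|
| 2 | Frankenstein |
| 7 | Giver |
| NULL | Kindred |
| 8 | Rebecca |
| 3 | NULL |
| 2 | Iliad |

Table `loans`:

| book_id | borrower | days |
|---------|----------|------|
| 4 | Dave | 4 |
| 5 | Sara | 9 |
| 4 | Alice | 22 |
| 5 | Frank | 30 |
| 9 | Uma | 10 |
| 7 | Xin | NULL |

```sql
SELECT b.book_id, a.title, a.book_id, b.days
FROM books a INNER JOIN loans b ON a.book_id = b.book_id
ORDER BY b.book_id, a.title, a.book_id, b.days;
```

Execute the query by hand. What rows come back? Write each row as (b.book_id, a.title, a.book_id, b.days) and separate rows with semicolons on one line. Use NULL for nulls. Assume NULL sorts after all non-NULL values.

INNER JOIN keeps only pairs where the ON condition holds.
Matching on a.book_id = b.book_id. A NULL in a compared column never satisfies the condition.
Matched pairs: 1.

(7, Giver, 7, NULL)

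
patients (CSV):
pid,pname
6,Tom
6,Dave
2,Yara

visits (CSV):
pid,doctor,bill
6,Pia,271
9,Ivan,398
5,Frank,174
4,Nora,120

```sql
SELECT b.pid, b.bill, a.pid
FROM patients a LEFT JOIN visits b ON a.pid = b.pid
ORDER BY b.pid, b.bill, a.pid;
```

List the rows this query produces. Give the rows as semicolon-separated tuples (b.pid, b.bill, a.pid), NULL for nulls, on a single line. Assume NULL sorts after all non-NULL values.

LEFT JOIN keeps every row from `patients`; unmatched rows get NULL for `visits`'s columns.
Matching on a.pid = b.pid.
Matched pairs: 2; unmatched a rows kept: 1.

(6, 271, 6); (6, 271, 6); (NULL, NULL, 2)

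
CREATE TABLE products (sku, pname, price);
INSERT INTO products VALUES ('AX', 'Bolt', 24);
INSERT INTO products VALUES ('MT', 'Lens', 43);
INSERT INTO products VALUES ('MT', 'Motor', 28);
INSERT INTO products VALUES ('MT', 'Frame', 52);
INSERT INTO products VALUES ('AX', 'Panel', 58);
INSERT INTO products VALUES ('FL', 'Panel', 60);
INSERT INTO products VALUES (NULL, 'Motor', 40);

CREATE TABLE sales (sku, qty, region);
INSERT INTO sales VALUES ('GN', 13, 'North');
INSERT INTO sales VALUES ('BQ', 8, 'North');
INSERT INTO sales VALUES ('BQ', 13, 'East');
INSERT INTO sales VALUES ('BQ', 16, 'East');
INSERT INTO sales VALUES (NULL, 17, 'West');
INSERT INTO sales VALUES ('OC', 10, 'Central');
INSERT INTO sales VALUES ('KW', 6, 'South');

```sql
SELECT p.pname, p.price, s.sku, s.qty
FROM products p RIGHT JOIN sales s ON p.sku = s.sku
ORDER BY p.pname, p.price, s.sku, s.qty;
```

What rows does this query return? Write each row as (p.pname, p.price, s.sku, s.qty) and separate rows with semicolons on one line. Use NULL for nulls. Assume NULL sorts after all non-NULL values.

RIGHT JOIN keeps every row from `sales`; unmatched rows get NULL for `products`'s columns.
Matching on p.sku = s.sku. A NULL in a compared column never satisfies the condition.
- p row (sku=AX): no match.
- p row (sku=MT): no match.
- p row (sku=MT): no match.
- p row (sku=MT): no match.
- p row (sku=AX): no match.
- p row (sku=FL): no match.
- p row (sku=NULL): no match.
- 7 s row(s) had no p match → kept, p columns NULL.
After projecting and ordering:
p.pname | p.price | s.sku | s.qty
NULL | NULL | BQ | 8
NULL | NULL | BQ | 13
NULL | NULL | BQ | 16
NULL | NULL | GN | 13
NULL | NULL | KW | 6
NULL | NULL | OC | 10
NULL | NULL | NULL | 17

(NULL, NULL, BQ, 8); (NULL, NULL, BQ, 13); (NULL, NULL, BQ, 16); (NULL, NULL, GN, 13); (NULL, NULL, KW, 6); (NULL, NULL, OC, 10); (NULL, NULL, NULL, 17)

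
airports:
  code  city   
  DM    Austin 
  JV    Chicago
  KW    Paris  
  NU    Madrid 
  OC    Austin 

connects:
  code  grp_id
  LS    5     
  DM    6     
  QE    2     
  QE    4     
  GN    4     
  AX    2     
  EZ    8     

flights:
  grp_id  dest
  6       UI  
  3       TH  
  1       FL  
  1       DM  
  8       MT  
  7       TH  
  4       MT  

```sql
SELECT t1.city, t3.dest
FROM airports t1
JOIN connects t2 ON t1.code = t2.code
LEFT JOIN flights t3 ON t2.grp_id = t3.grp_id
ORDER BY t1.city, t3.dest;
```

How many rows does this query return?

Step 1 — t1 INNER JOIN t2 on code → 1 row(s).
Then LEFT JOIN `flights t3` on grp_id: each of those 1 rows is kept; rows whose t2.grp_id has no match in t3 get NULL for t3's columns.
Result: 1 row(s).

1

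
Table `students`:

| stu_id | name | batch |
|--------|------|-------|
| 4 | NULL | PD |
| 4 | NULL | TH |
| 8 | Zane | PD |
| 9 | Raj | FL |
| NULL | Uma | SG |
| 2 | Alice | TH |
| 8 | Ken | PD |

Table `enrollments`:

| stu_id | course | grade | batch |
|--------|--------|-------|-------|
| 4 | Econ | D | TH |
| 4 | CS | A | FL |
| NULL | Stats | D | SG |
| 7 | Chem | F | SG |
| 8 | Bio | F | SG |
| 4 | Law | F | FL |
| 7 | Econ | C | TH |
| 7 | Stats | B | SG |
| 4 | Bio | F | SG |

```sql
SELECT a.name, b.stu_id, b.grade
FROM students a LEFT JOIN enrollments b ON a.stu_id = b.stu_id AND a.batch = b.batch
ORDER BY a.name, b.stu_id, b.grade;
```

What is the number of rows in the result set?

7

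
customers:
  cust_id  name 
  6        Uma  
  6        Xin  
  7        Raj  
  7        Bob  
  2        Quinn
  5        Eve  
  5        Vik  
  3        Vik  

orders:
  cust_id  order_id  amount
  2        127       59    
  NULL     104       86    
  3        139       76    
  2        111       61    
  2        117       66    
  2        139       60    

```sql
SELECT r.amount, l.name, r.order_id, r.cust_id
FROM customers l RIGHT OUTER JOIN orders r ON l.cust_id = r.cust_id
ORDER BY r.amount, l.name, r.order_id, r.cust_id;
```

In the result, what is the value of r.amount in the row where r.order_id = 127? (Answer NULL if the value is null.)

RIGHT JOIN keeps every row from `orders`; unmatched rows get NULL for `customers`'s columns.
Matching on l.cust_id = r.cust_id. A NULL in a compared column never satisfies the condition.
- l (cust_id=6) has no partner in r.
- l (cust_id=6) has no partner in r.
- l (cust_id=7) has no partner in r.
- l (cust_id=7) has no partner in r.
- l (cust_id=2) pairs with 4 row(s) of r.
- l (cust_id=5) has no partner in r.
- l (cust_id=5) has no partner in r.
- l (cust_id=3) pairs with 1 row(s) of r.
- 1 row(s) from r found no l partner → padded with NULL.

59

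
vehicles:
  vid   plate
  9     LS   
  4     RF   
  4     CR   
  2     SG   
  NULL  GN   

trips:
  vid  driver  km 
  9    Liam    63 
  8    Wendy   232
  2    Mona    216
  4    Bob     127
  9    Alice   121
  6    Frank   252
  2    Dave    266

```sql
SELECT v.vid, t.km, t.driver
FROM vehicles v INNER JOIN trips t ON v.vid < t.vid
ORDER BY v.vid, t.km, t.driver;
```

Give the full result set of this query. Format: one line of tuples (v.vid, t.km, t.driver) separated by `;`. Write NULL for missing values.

(2, 63, Liam); (2, 121, Alice); (2, 127, Bob); (2, 232, Wendy); (2, 252, Frank); (4, 63, Liam); (4, 63, Liam); (4, 121, Alice); (4, 121, Alice); (4, 232, Wendy); (4, 232, Wendy); (4, 252, Frank); (4, 252, Frank)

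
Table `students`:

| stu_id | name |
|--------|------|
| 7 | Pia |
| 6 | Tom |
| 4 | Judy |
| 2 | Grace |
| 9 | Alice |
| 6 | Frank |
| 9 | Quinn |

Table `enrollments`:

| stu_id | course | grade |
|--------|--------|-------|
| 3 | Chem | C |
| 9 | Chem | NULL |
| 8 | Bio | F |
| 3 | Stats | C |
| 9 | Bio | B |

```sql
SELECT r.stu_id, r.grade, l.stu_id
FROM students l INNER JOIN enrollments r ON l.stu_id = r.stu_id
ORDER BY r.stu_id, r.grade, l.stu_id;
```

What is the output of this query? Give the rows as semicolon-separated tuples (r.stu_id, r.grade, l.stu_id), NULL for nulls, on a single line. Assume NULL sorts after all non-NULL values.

(9, B, 9); (9, B, 9); (9, NULL, 9); (9, NULL, 9)

INNER JOIN keeps only pairs where the ON condition holds.
Matching on l.stu_id = r.stu_id.
- l[0] stu_id=7 → no match; dropped.
- l[1] stu_id=6 → no match; dropped.
- l[2] stu_id=4 → no match; dropped.
- l[3] stu_id=2 → no match; dropped.
- l[4] stu_id=9 → 2 match(es) in r → 2 row(s).
- l[5] stu_id=6 → no match; dropped.
- l[6] stu_id=9 → 2 match(es) in r → 2 row(s).
After projecting and ordering:
r.stu_id | r.grade | l.stu_id
9 | B | 9
9 | B | 9
9 | NULL | 9
9 | NULL | 9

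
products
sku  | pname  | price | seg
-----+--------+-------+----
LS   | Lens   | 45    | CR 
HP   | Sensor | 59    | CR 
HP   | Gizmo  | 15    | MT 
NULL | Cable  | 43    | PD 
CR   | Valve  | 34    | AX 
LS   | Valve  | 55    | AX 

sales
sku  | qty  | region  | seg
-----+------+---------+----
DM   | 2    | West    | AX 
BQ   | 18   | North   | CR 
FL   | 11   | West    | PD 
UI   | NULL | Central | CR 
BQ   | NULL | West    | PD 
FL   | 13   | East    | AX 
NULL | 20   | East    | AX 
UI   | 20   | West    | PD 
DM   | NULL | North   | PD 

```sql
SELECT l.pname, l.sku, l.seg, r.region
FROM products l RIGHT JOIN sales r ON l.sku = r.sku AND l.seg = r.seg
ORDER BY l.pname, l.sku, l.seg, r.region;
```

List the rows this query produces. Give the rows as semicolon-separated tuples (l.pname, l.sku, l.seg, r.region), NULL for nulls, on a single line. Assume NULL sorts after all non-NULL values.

(NULL, NULL, NULL, Central); (NULL, NULL, NULL, East); (NULL, NULL, NULL, East); (NULL, NULL, NULL, North); (NULL, NULL, NULL, North); (NULL, NULL, NULL, West); (NULL, NULL, NULL, West); (NULL, NULL, NULL, West); (NULL, NULL, NULL, West)

RIGHT JOIN keeps every row from `sales`; unmatched rows get NULL for `products`'s columns.
Matching on l.sku = r.sku AND l.seg = r.seg. A NULL in a compared column never satisfies the condition.
Matched pairs: 0; unmatched r rows kept: 9.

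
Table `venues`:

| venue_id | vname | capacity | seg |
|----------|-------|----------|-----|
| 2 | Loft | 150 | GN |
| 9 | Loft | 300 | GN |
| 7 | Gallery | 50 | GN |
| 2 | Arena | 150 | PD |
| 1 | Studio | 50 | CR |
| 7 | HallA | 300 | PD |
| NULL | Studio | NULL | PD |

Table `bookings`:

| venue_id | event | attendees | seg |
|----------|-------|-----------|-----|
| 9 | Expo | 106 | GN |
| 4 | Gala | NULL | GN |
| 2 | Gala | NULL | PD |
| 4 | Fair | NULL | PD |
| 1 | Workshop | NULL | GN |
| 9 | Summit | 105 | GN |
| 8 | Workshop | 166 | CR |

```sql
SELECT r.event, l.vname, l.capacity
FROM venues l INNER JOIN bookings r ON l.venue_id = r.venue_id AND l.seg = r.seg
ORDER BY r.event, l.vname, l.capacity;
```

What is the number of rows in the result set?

INNER JOIN keeps only pairs where the ON condition holds.
Matching on l.venue_id = r.venue_id AND l.seg = r.seg. A NULL in a compared column never satisfies the condition.
- l[0] venue_id=2, seg=GN → no match; dropped.
- l[1] venue_id=9, seg=GN → 2 match(es) in r → 2 row(s).
- l[2] venue_id=7, seg=GN → no match; dropped.
- l[3] venue_id=2, seg=PD → 1 match(es) in r → 1 row(s).
- l[4] venue_id=1, seg=CR → no match; dropped.
- l[5] venue_id=7, seg=PD → no match; dropped.
- l[6] venue_id=NULL, seg=PD → no match; dropped.
Total: 3 rows.

3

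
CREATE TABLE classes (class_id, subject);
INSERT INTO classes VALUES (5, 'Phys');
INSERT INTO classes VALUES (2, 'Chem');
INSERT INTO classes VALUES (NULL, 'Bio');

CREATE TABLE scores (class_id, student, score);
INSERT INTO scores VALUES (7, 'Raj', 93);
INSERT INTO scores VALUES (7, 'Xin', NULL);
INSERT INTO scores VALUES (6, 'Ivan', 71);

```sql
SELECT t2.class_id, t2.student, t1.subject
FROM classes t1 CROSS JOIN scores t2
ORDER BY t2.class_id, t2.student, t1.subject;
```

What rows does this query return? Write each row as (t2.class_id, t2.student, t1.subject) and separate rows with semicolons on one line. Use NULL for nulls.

CROSS JOIN pairs every row of `classes` with every row of `scores`: 3 × 3 = 9 rows.
After projecting and ordering:
t2.class_id | t2.student | t1.subject
6 | Ivan | Bio
6 | Ivan | Chem
6 | Ivan | Phys
7 | Raj | Bio
7 | Raj | Chem
7 | Raj | Phys
7 | Xin | Bio
7 | Xin | Chem
7 | Xin | Phys

(6, Ivan, Bio); (6, Ivan, Chem); (6, Ivan, Phys); (7, Raj, Bio); (7, Raj, Chem); (7, Raj, Phys); (7, Xin, Bio); (7, Xin, Chem); (7, Xin, Phys)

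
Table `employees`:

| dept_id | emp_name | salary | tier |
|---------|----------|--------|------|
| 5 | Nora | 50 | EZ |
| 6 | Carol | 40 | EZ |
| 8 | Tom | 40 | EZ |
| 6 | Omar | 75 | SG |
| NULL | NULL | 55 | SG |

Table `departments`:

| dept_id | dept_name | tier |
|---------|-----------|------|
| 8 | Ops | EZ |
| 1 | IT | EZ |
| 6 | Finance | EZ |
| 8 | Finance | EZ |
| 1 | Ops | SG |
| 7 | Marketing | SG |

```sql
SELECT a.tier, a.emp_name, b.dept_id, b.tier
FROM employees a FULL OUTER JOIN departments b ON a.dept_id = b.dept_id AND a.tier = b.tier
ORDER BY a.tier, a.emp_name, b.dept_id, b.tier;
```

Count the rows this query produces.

9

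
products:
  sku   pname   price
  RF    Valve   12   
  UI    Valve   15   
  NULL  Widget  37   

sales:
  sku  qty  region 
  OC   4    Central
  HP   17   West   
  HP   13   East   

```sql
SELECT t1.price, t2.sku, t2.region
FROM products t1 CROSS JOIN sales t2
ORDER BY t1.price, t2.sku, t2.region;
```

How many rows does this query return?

9

CROSS JOIN pairs every row of `products` with every row of `sales`: 3 × 3 = 9 rows.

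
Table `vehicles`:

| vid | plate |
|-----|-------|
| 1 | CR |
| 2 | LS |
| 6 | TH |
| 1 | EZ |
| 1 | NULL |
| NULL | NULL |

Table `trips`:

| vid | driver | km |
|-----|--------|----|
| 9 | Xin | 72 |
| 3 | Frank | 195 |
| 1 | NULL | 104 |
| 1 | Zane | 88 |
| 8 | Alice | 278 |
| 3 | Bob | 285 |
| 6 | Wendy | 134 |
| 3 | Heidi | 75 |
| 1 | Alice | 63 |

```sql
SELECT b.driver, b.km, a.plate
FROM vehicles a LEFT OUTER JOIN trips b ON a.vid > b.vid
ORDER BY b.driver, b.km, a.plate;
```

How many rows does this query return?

LEFT JOIN keeps every row from `vehicles`; unmatched rows get NULL for `trips`'s columns.
Matching on a.vid > b.vid. A NULL in a compared column never satisfies the condition.
- a row (vid=1): no match → kept, b columns NULL.
- a row (vid=2): matches 3 b row(s) → 3 output row(s).
- a row (vid=6): matches 6 b row(s) → 6 output row(s).
- a row (vid=1): no match → kept, b columns NULL.
- a row (vid=1): no match → kept, b columns NULL.
- a row (vid=NULL): no match → kept, b columns NULL.
Total: 9 matched + 4 padded = 13 rows.

13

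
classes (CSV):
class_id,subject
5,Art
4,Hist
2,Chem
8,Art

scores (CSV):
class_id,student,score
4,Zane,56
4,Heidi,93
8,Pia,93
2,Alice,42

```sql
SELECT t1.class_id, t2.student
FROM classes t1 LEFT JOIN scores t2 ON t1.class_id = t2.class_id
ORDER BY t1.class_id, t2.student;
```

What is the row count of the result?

5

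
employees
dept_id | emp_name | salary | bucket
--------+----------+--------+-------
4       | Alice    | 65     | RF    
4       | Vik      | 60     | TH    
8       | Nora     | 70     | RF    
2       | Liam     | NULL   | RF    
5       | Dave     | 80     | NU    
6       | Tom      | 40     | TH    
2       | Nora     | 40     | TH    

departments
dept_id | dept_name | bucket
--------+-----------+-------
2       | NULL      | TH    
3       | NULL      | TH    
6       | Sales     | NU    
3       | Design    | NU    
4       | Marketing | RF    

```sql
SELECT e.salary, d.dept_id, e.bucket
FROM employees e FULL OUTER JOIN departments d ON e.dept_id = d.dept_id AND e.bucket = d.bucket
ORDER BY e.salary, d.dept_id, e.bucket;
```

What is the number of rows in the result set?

FULL OUTER JOIN keeps every row from both sides; unmatched rows get NULL for the other side's columns.
Matching on e.dept_id = d.dept_id AND e.bucket = d.bucket.
- e row (dept_id=4, bucket=RF): matches 1 d row(s) → 1 output row(s).
- e row (dept_id=4, bucket=TH): no match → kept, d columns NULL.
- e row (dept_id=8, bucket=RF): no match → kept, d columns NULL.
- e row (dept_id=2, bucket=RF): no match → kept, d columns NULL.
- e row (dept_id=5, bucket=NU): no match → kept, d columns NULL.
- e row (dept_id=6, bucket=TH): no match → kept, d columns NULL.
- e row (dept_id=2, bucket=TH): matches 1 d row(s) → 1 output row(s).
- plus 3 unmatched d row(s), each kept with NULL e columns.
Total: 2 matched + 8 padded = 10 rows.

10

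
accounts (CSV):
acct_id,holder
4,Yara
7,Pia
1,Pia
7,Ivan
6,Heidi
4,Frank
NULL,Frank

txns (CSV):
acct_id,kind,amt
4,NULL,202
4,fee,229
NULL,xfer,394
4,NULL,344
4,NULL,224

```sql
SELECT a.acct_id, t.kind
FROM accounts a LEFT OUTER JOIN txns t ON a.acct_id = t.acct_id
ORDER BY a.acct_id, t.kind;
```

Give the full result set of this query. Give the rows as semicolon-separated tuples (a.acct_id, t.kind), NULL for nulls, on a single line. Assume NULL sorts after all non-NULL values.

(1, NULL); (4, fee); (4, fee); (4, NULL); (4, NULL); (4, NULL); (4, NULL); (4, NULL); (4, NULL); (6, NULL); (7, NULL); (7, NULL); (NULL, NULL)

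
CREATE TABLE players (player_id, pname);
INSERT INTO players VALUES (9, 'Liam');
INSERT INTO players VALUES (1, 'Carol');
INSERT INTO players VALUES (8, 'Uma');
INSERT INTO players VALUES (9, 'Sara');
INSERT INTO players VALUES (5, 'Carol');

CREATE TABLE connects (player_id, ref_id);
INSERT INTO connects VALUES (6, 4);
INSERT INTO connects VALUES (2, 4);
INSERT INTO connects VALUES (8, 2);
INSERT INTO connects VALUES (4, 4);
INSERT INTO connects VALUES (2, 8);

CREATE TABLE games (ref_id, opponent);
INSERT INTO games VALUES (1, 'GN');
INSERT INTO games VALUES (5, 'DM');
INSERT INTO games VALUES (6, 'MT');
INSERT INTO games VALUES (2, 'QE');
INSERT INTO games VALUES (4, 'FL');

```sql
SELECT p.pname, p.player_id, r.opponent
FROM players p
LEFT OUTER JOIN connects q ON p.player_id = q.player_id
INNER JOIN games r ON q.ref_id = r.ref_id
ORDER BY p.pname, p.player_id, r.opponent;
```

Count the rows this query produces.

Step 1 — p LEFT JOIN q on player_id → 5 row(s).
Then INNER JOIN `games r` on ref_id: keep only rows whose q.ref_id appears in r.
Result: 1 row(s).

1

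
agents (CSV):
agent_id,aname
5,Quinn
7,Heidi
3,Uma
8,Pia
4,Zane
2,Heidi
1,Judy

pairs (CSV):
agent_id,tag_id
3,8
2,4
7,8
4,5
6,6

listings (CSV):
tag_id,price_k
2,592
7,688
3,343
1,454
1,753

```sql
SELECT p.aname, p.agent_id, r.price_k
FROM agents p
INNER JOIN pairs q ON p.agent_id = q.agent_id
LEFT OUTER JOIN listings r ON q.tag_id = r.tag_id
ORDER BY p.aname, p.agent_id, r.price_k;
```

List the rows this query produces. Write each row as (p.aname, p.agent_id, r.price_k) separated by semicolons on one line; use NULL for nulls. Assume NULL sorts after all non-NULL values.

Step 1 — p INNER JOIN q on agent_id → 4 row(s).
Then LEFT JOIN `listings r` on tag_id: each of those 4 rows is kept; rows whose q.tag_id has no match in r get NULL for r's columns.

(Heidi, 2, NULL); (Heidi, 7, NULL); (Uma, 3, NULL); (Zane, 4, NULL)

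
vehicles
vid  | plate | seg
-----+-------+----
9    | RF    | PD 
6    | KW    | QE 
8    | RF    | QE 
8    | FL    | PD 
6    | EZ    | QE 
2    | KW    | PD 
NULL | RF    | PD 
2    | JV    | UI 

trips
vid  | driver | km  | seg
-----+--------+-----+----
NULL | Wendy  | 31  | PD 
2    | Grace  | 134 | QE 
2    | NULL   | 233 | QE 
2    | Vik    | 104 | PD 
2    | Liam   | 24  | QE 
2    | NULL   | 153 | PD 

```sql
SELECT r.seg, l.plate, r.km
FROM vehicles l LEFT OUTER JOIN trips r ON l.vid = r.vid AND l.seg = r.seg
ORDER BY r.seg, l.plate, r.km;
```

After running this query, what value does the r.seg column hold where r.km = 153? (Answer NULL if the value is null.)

PD

LEFT JOIN keeps every row from `vehicles`; unmatched rows get NULL for `trips`'s columns.
Matching on l.vid = r.vid AND l.seg = r.seg. A NULL in a compared column never satisfies the condition.
- l[0] vid=9, seg=PD → no match; kept with NULLs on the r side.
- l[1] vid=6, seg=QE → no match; kept with NULLs on the r side.
- l[2] vid=8, seg=QE → no match; kept with NULLs on the r side.
- l[3] vid=8, seg=PD → no match; kept with NULLs on the r side.
- l[4] vid=6, seg=QE → no match; kept with NULLs on the r side.
- l[5] vid=2, seg=PD → 2 match(es) in r → 2 row(s).
- l[6] vid=NULL, seg=PD → no match; kept with NULLs on the r side.
- l[7] vid=2, seg=UI → no match; kept with NULLs on the r side.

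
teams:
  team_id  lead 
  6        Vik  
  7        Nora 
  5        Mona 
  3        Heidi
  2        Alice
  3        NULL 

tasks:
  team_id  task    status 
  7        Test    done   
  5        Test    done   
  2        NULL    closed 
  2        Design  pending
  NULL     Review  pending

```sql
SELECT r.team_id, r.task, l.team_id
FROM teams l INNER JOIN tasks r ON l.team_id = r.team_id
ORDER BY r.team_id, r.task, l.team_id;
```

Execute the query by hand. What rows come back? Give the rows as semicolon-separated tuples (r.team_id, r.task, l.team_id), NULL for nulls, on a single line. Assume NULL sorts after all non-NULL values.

INNER JOIN keeps only pairs where the ON condition holds.
Matching on l.team_id = r.team_id. A NULL in a compared column never satisfies the condition.
Matched pairs: 4.

(2, Design, 2); (2, NULL, 2); (5, Test, 5); (7, Test, 7)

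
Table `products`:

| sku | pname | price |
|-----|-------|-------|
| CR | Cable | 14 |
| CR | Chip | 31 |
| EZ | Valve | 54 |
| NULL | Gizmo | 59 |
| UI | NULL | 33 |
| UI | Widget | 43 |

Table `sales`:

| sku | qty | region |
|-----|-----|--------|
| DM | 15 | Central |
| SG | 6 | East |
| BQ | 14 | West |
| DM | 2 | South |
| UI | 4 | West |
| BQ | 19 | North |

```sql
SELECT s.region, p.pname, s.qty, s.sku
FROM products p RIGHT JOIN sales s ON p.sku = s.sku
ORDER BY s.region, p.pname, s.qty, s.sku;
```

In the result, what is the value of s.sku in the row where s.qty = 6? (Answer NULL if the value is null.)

SG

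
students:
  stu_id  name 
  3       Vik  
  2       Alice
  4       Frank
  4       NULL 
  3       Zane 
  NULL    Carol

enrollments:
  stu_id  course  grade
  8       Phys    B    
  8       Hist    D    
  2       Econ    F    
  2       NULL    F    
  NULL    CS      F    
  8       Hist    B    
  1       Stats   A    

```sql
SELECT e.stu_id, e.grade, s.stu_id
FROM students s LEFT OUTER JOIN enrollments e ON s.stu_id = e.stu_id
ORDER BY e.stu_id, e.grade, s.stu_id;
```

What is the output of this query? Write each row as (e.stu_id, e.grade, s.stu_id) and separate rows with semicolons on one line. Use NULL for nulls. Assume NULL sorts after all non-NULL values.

(2, F, 2); (2, F, 2); (NULL, NULL, 3); (NULL, NULL, 3); (NULL, NULL, 4); (NULL, NULL, 4); (NULL, NULL, NULL)

LEFT JOIN keeps every row from `students`; unmatched rows get NULL for `enrollments`'s columns.
Matching on s.stu_id = e.stu_id. A NULL in a compared column never satisfies the condition.
Matched pairs: 2; unmatched s rows kept: 5.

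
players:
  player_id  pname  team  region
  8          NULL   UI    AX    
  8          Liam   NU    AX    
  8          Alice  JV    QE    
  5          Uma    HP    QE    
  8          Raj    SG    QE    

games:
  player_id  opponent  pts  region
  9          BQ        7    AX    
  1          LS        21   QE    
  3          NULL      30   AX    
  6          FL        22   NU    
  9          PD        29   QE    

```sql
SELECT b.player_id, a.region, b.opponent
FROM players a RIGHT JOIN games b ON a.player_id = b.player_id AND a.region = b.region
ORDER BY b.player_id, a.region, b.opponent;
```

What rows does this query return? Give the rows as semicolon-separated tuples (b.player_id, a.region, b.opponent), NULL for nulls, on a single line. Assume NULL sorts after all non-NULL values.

(1, NULL, LS); (3, NULL, NULL); (6, NULL, FL); (9, NULL, BQ); (9, NULL, PD)

RIGHT JOIN keeps every row from `games`; unmatched rows get NULL for `players`'s columns.
Matching on a.player_id = b.player_id AND a.region = b.region.
- player_id=8, region=AX: no matching b row.
- player_id=8, region=AX: no matching b row.
- player_id=8, region=QE: no matching b row.
- player_id=5, region=QE: no matching b row.
- player_id=8, region=QE: no matching b row.
- plus 5 unmatched b row(s), each kept with NULL a columns.
After projecting and ordering:
b.player_id | a.region | b.opponent
1 | NULL | LS
3 | NULL | NULL
6 | NULL | FL
9 | NULL | BQ
9 | NULL | PD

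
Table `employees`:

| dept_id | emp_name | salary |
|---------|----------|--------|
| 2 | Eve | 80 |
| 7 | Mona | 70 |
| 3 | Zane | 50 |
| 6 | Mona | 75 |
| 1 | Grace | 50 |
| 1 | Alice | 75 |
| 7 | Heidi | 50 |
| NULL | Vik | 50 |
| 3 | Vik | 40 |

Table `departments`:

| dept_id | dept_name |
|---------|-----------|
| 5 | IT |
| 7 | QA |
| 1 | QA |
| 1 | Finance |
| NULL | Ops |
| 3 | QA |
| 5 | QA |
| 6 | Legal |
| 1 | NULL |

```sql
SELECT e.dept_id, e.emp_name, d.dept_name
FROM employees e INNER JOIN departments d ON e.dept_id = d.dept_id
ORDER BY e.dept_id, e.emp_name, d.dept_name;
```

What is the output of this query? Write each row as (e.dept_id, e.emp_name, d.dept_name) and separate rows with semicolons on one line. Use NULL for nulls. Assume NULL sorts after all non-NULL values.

INNER JOIN keeps only pairs where the ON condition holds.
Matching on e.dept_id = d.dept_id. A NULL in a compared column never satisfies the condition.
- e[0] dept_id=2 → no match; dropped.
- e[1] dept_id=7 → 1 match(es) in d → 1 row(s).
- e[2] dept_id=3 → 1 match(es) in d → 1 row(s).
- e[3] dept_id=6 → 1 match(es) in d → 1 row(s).
- e[4] dept_id=1 → 3 match(es) in d → 3 row(s).
- e[5] dept_id=1 → 3 match(es) in d → 3 row(s).
- e[6] dept_id=7 → 1 match(es) in d → 1 row(s).
- e[7] dept_id=NULL → no match; dropped.
- e[8] dept_id=3 → 1 match(es) in d → 1 row(s).

(1, Alice, Finance); (1, Alice, QA); (1, Alice, NULL); (1, Grace, Finance); (1, Grace, QA); (1, Grace, NULL); (3, Vik, QA); (3, Zane, QA); (6, Mona, Legal); (7, Heidi, QA); (7, Mona, QA)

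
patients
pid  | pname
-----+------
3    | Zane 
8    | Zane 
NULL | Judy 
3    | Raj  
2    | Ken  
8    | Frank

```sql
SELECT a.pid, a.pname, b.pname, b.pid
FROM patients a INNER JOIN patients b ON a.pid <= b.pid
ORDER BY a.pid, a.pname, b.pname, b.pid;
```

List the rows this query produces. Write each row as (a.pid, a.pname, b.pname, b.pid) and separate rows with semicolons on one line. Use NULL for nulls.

(2, Ken, Frank, 8); (2, Ken, Ken, 2); (2, Ken, Raj, 3); (2, Ken, Zane, 3); (2, Ken, Zane, 8); (3, Raj, Frank, 8); (3, Raj, Raj, 3); (3, Raj, Zane, 3); (3, Raj, Zane, 8); (3, Zane, Frank, 8); (3, Zane, Raj, 3); (3, Zane, Zane, 3); (3, Zane, Zane, 8); (8, Frank, Frank, 8); (8, Frank, Zane, 8); (8, Zane, Frank, 8); (8, Zane, Zane, 8)

INNER JOIN keeps only pairs where the ON condition holds.
Matching on a.pid <= b.pid. A NULL in a compared column never satisfies the condition.
- a (pid=3) pairs with 4 row(s) of b.
- a (pid=8) pairs with 2 row(s) of b.
- a (pid=NULL) has no partner → excluded.
- a (pid=3) pairs with 4 row(s) of b.
- a (pid=2) pairs with 5 row(s) of b.
- a (pid=8) pairs with 2 row(s) of b.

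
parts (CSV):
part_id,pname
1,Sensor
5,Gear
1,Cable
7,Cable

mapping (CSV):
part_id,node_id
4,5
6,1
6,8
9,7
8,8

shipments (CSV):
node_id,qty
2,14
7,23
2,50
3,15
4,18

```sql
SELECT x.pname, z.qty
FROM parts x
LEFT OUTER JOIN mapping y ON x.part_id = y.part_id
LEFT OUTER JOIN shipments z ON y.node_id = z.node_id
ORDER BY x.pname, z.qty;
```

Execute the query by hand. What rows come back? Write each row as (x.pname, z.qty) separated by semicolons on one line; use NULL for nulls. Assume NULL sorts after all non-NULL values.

(Cable, NULL); (Cable, NULL); (Gear, NULL); (Sensor, NULL)

Joins associate left-to-right: parts LEFT JOIN mapping on part_id gives 4 intermediate row(s).
Then LEFT JOIN `shipments z` on node_id: each of those 4 rows is kept; rows whose y.node_id has no match in z get NULL for z's columns.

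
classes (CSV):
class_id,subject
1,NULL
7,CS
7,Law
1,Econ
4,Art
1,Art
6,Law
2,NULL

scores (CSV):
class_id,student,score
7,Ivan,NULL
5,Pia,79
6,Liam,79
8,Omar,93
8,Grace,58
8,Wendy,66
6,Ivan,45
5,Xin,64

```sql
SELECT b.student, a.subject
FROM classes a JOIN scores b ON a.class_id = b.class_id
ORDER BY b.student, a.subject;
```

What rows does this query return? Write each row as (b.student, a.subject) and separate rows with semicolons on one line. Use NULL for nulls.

(Ivan, CS); (Ivan, Law); (Ivan, Law); (Liam, Law)

INNER JOIN keeps only pairs where the ON condition holds.
Matching on a.class_id = b.class_id.
Matched pairs: 4.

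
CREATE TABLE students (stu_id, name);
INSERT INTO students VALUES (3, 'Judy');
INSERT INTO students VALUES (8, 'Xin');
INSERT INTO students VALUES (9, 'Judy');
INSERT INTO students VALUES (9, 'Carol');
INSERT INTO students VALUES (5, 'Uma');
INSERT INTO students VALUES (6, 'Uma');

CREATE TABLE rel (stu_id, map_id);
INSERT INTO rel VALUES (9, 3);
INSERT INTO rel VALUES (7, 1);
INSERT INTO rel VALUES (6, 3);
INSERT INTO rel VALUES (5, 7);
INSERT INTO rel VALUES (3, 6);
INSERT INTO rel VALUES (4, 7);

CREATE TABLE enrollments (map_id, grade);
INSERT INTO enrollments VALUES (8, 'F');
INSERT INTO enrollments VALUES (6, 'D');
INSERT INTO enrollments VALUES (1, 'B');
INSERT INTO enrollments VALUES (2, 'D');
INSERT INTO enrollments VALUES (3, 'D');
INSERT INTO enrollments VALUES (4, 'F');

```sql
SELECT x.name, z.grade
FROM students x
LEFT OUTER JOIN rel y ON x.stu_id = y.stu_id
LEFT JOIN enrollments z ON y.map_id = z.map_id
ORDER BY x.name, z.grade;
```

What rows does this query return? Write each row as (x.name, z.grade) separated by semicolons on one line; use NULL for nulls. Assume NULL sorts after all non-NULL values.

(Carol, D); (Judy, D); (Judy, D); (Uma, D); (Uma, NULL); (Xin, NULL)

Evaluate left to right. First `students x LEFT JOIN rel y` on stu_id: 6 row(s).
Then LEFT JOIN `enrollments z` on map_id: each of those 6 rows is kept; rows whose y.map_id has no match in z get NULL for z's columns.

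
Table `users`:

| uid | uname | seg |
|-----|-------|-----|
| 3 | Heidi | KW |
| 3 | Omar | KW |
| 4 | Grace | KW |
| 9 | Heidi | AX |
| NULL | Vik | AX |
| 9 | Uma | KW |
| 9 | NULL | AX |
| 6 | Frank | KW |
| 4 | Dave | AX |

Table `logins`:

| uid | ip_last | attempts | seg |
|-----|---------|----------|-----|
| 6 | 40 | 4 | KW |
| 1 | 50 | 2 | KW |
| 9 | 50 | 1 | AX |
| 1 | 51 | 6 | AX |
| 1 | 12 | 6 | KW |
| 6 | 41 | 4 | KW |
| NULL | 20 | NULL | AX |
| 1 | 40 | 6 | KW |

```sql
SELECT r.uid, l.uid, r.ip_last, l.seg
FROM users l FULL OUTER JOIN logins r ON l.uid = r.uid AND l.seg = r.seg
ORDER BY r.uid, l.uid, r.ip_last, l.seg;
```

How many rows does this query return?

FULL OUTER JOIN keeps every row from both sides; unmatched rows get NULL for the other side's columns.
Matching on l.uid = r.uid AND l.seg = r.seg. A NULL in a compared column never satisfies the condition.
- uid=3, seg=KW: no r row matches, row kept with r columns NULL.
- uid=3, seg=KW: no r row matches, row kept with r columns NULL.
- uid=4, seg=KW: no r row matches, row kept with r columns NULL.
- uid=9, seg=AX: 1 matching r row(s), so 1 row(s) emitted.
- uid=NULL, seg=AX: no r row matches, row kept with r columns NULL.
- uid=9, seg=KW: no r row matches, row kept with r columns NULL.
- uid=9, seg=AX: 1 matching r row(s), so 1 row(s) emitted.
- uid=6, seg=KW: 2 matching r row(s), so 2 row(s) emitted.
- uid=4, seg=AX: no r row matches, row kept with r columns NULL.
- 5 r row(s) had no l match → kept, l columns NULL.
Total: 4 matched + 11 padded = 15 rows.

15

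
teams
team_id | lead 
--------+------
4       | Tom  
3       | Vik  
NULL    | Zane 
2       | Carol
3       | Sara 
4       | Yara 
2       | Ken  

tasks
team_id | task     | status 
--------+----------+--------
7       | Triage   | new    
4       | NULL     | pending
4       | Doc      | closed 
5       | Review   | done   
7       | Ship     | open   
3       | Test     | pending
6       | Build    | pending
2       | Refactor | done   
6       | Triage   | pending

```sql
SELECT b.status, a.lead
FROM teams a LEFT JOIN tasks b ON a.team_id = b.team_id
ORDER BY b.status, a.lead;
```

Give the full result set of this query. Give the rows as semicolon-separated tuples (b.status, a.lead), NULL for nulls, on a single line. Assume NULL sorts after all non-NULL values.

LEFT JOIN keeps every row from `teams`; unmatched rows get NULL for `tasks`'s columns.
Matching on a.team_id = b.team_id. A NULL in a compared column never satisfies the condition.
- a (team_id=4) pairs with 2 row(s) of b.
- a (team_id=3) pairs with 1 row(s) of b.
- a (team_id=NULL) has no partner → padded with NULL.
- a (team_id=2) pairs with 1 row(s) of b.
- a (team_id=3) pairs with 1 row(s) of b.
- a (team_id=4) pairs with 2 row(s) of b.
- a (team_id=2) pairs with 1 row(s) of b.
After projecting and ordering:
b.status | a.lead
closed | Tom
closed | Yara
done | Carol
done | Ken
pending | Sara
pending | Tom
pending | Vik
pending | Yara
NULL | Zane

(closed, Tom); (closed, Yara); (done, Carol); (done, Ken); (pending, Sara); (pending, Tom); (pending, Vik); (pending, Yara); (NULL, Zane)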